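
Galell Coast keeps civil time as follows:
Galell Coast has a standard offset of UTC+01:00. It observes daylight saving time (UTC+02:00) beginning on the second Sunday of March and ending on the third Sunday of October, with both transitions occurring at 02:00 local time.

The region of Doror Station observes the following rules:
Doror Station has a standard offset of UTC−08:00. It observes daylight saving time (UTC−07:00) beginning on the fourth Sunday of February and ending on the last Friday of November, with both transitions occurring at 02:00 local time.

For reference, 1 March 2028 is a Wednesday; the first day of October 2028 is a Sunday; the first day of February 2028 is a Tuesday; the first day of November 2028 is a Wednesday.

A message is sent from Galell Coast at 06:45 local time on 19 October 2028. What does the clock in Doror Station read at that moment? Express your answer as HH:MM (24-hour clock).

1 March 2028 is a Wednesday, so the first Sunday is March 5 and the second is March 12.
1 October 2028 is a Sunday, so the first Sunday is October 1 and the third is October 15.
19 October 2028 is outside the daylight-saving period (12 March – 15 October), so Galell Coast is on standard time, UTC+01:00.
06:45 Galell Coast − 1h = 05:45 UTC.
1 February 2028 is a Tuesday, so the first Sunday is February 6 and the fourth is February 27.
1 November 2028 is a Wednesday, so Fridays fall on 3, 10, 17, 24; the last is November 24.
At the standard offset (UTC−08:00), 05:45 UTC − 8h = 21:45 Doror Station standard time (rolling into the previous day, 18 October 2028).
Daylight saving runs 27 February – 24 November; the standard-time date in Doror Station, 18 October 2028, is inside that window, so Doror Station is at UTC−07:00.
05:45 UTC − 7h = 22:45 Doror Station (rolling into the previous day, 18 October 2028).

22:45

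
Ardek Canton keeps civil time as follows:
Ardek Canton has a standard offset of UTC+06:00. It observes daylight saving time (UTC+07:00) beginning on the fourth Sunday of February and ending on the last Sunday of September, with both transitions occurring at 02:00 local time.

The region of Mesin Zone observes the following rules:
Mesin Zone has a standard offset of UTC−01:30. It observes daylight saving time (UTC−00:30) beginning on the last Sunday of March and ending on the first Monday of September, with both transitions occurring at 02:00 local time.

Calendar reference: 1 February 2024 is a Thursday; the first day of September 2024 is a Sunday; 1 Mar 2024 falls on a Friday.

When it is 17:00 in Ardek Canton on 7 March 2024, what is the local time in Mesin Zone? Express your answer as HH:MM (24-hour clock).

1 February 2024 is a Thursday, so the first Sunday is February 4 and the fourth is February 25.
1 September 2024 is a Sunday, so Sundays fall on 1, 8, 15, 22, 29; the last is September 29.
7 March 2024 falls between 25 February and 29 September, so daylight saving is in effect and Ardek Canton is at UTC+07:00.
17:00 Ardek Canton − 7h = 10:00 UTC.
1 March 2024 is a Friday, so Sundays fall on 3, 10, 17, 24, 31; the last is March 31.
1 September 2024 is a Sunday, so the first Monday is September 2.
At the standard offset (UTC−01:30), 10:00 UTC − 1h30m = 08:30 Mesin Zone standard time.
The standard-time date in Mesin Zone, 7 March 2024, does not fall between 31 March and 2 September, so daylight saving is not in effect and Mesin Zone is at UTC−01:30.
10:00 UTC − 1h30m = 08:30 Mesin Zone.

08:30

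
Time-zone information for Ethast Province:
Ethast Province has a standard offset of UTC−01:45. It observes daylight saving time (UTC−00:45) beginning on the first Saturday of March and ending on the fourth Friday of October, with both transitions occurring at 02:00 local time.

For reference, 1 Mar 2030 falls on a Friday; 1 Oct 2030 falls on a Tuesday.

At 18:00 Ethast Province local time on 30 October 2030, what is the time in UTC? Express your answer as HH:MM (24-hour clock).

1 March 2030 is a Friday, so the first Saturday is March 2.
1 October 2030 is a Tuesday, so the first Friday is October 4 and the fourth is October 25.
30 October 2030 is outside the daylight-saving period (2 March – 25 October), so Ethast Province is on standard time, UTC−01:45.
18:00 local + 1h45m = 19:45 UTC.

19:45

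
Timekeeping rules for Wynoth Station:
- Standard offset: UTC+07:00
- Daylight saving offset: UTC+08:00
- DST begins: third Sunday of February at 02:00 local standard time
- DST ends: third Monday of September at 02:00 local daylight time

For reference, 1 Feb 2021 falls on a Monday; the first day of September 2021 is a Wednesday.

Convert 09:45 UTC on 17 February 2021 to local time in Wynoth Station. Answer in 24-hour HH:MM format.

16:45

1 February 2021 is a Monday, so the first Sunday is February 7 and the third is February 21.
1 September 2021 is a Wednesday, so the first Monday is September 6 and the third is September 20.
At the standard offset (UTC+07:00), 09:45 UTC + 7h = 16:45 Wynoth Station standard time.
The standard-time date in Wynoth Station, 17 February 2021, is outside the daylight-saving period (21 February – 20 September), so Wynoth Station is on standard time, UTC+07:00.
09:45 UTC + 7h = 16:45 local.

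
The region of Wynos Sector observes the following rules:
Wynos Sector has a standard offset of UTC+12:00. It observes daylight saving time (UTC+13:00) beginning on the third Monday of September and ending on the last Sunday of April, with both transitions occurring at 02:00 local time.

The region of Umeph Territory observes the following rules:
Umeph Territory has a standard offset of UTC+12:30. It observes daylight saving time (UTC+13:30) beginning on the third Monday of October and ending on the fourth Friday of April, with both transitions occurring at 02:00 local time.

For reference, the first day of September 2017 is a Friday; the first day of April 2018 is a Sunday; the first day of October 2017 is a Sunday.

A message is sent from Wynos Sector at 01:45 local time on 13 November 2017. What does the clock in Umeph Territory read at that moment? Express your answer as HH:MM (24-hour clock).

02:15

1 September 2017 is a Friday, so the first Monday is September 4 and the third is September 18.
1 April 2018 is a Sunday, so Sundays fall on 1, 8, 15, 22, 29; the last is April 29.
Daylight saving runs 18 September 2017 – 29 April 2018; 13 November 2017 is inside that window, so Wynos Sector is at UTC+13:00.
01:45 Wynos Sector − 13h = 12:45 UTC (rolling into the previous day, 12 November 2017).
1 October 2017 is a Sunday, so the first Monday is October 2 and the third is October 16.
1 April 2018 is a Sunday, so the first Friday is April 6 and the fourth is April 27.
At the standard offset (UTC+12:30), 12:45 UTC + 12h30m = 01:15 Umeph Territory standard time (rolling into the next day, 13 November 2017).
Daylight saving runs 16 October 2017 – 27 April 2018; the standard-time date in Umeph Territory, 13 November 2017, is inside that window, so Umeph Territory is at UTC+13:30.
12:45 UTC + 13h30m = 02:15 Umeph Territory (rolling into the next day, 13 November 2017).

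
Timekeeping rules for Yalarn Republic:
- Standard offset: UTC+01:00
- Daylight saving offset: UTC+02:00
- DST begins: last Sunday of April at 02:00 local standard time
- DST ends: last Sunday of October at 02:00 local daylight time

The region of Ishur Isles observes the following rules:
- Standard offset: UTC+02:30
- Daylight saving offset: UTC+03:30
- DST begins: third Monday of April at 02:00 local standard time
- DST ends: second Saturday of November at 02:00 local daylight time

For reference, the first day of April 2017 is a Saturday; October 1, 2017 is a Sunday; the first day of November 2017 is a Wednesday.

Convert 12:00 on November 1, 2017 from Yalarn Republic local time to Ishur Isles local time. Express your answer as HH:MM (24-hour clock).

14:30

1 April 2017 is a Saturday, so Sundays fall on 2, 9, 16, 23, 30; the last is April 30.
1 October 2017 is a Sunday, so Sundays fall on 1, 8, 15, 22, 29; the last is October 29.
November 1, 2017 does not fall between 30 April and 29 October, so daylight saving is not in effect and Yalarn Republic is at UTC+01:00.
12:00 Yalarn Republic − 1h = 11:00 UTC.
1 April 2017 is a Saturday, so the first Monday is April 3 and the third is April 17.
1 November 2017 is a Wednesday, so the first Saturday is November 4 and the second is November 11.
At the standard offset (UTC+02:30), 11:00 UTC + 2h30m = 13:30 Ishur Isles standard time.
The standard-time date in Ishur Isles, November 1, 2017, falls between 17 April and 11 November, so daylight saving is in effect and Ishur Isles is at UTC+03:30.
11:00 UTC + 3h30m = 14:30 Ishur Isles.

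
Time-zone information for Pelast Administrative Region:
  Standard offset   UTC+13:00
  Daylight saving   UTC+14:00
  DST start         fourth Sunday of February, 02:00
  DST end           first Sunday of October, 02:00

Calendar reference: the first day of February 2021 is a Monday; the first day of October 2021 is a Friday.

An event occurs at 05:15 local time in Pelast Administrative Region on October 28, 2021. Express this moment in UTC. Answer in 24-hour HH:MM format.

1 February 2021 is a Monday, so the first Sunday is February 7 and the fourth is February 28.
1 October 2021 is a Friday, so the first Sunday is October 3.
Daylight saving runs 28 February – 3 October; October 28, 2021 is outside that window, so Pelast Administrative Region is on standard time at UTC+13:00.
05:15 local − 13h = 16:15 UTC (rolling into the previous day, 27 October 2021).

16:15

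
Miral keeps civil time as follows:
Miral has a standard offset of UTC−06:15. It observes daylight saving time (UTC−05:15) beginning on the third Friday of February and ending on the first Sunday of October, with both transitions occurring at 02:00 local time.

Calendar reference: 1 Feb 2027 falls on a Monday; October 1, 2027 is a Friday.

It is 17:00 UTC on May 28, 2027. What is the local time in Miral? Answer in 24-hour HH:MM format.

11:45

1 February 2027 is a Monday, so the first Friday is February 5 and the third is February 19.
1 October 2027 is a Friday, so the first Sunday is October 3.
At the standard offset (UTC−06:15), 17:00 UTC − 6h15m = 10:45 Miral standard time.
Daylight saving runs 19 February – 3 October; the standard-time date in Miral, May 28, 2027, is inside that window, so Miral is at UTC−05:15.
17:00 UTC − 5h15m = 11:45 local.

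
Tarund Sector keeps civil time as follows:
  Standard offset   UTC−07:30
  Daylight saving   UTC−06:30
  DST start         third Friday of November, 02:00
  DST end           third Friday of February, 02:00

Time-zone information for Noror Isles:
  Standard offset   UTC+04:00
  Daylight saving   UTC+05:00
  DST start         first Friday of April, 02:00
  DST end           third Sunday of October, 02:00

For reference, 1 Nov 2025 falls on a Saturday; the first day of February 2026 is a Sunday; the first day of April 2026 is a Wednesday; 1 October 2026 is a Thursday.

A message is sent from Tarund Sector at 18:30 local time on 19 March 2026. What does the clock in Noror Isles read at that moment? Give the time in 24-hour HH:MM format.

1 November 2025 is a Saturday, so the first Friday is November 7 and the third is November 21.
1 February 2026 is a Sunday, so the first Friday is February 6 and the third is February 20.
19 March 2026 is outside the daylight-saving period (21 November 2025 – 20 February 2026), so Tarund Sector is on standard time, UTC−07:30.
18:30 Tarund Sector + 7h30m = 02:00 UTC (rolling into the next day, 20 March 2026).
1 April 2026 is a Wednesday, so the first Friday is April 3.
1 October 2026 is a Thursday, so the first Sunday is October 4 and the third is October 18.
At the standard offset (UTC+04:00), 02:00 UTC + 4h = 06:00 Noror Isles standard time.
The standard-time date in Noror Isles, 20 March 2026, does not fall between 3 April and 18 October, so daylight saving is not in effect and Noror Isles is at UTC+04:00.
02:00 UTC + 4h = 06:00 Noror Isles.

06:00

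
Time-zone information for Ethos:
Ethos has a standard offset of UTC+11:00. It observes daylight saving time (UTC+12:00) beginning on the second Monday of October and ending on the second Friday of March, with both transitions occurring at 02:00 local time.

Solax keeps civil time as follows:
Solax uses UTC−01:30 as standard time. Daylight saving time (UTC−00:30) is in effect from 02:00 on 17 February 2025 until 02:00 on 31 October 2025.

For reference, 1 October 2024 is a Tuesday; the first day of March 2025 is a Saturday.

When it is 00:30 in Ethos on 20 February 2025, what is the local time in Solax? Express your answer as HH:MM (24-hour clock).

1 October 2024 is a Tuesday, so the first Monday is October 7 and the second is October 14.
1 March 2025 is a Saturday, so the first Friday is March 7 and the second is March 14.
20 February 2025 lies within the daylight-saving period (14 October 2024 – 14 March 2025), so Ethos is on daylight time, UTC+12:00.
00:30 Ethos − 12h = 12:30 UTC (rolling into the previous day, 19 February 2025).
At the standard offset (UTC−01:30), 12:30 UTC − 1h30m = 11:00 Solax standard time.
The standard-time date in Solax, 19 February 2025, falls between 17 February and 31 October, so daylight saving is in effect and Solax is at UTC−00:30.
12:30 UTC − 0h30m = 12:00 Solax.

12:00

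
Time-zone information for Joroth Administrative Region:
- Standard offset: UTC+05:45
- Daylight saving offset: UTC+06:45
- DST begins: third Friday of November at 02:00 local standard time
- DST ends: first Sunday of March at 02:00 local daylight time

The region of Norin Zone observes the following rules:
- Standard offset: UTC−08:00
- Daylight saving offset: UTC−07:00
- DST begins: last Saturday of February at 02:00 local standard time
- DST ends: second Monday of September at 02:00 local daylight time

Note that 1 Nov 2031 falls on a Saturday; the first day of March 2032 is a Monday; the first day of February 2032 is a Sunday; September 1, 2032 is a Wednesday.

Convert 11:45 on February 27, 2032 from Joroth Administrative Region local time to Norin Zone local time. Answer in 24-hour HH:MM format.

1 November 2031 is a Saturday, so the first Friday is November 7 and the third is November 21.
1 March 2032 is a Monday, so the first Sunday is March 7.
February 27, 2032 falls between 21 November 2031 and 7 March 2032, so daylight saving is in effect and Joroth Administrative Region is at UTC+06:45.
11:45 Joroth Administrative Region − 6h45m = 05:00 UTC.
1 February 2032 is a Sunday, so Saturdays fall on 7, 14, 21, 28; the last is February 28.
1 September 2032 is a Wednesday, so the first Monday is September 6 and the second is September 13.
At the standard offset (UTC−08:00), 05:00 UTC − 8h = 21:00 Norin Zone standard time (rolling into the previous day, 26 February 2032).
The standard-time date in Norin Zone, February 26, 2032, is outside the daylight-saving period (28 February – 13 September), so Norin Zone is on standard time, UTC−08:00.
05:00 UTC − 8h = 21:00 Norin Zone (rolling into the previous day, 26 February 2032).

21:00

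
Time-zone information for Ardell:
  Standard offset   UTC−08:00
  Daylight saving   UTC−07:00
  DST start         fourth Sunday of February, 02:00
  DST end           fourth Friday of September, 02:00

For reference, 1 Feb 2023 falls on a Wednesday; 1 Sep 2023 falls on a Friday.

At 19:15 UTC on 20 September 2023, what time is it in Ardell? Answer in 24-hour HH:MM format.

12:15

1 February 2023 is a Wednesday, so the first Sunday is February 5 and the fourth is February 26.
1 September 2023 is a Friday, so the first Friday is September 1 and the fourth is September 22.
At the standard offset (UTC−08:00), 19:15 UTC − 8h = 11:15 Ardell standard time.
The standard-time date in Ardell, 20 September 2023, lies within the daylight-saving period (26 February – 22 September), so Ardell is on daylight time, UTC−07:00.
19:15 UTC − 7h = 12:15 local.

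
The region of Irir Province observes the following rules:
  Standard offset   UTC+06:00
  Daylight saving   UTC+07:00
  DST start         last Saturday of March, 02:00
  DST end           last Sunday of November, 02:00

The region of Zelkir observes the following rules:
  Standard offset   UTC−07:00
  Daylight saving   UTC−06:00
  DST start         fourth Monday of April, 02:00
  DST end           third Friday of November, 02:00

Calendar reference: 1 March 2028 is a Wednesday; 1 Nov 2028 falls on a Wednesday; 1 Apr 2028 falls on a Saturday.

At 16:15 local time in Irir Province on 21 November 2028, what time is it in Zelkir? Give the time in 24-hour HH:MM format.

1 March 2028 is a Wednesday, so Saturdays fall on 4, 11, 18, 25; the last is March 25.
1 November 2028 is a Wednesday, so Sundays fall on 5, 12, 19, 26; the last is November 26.
21 November 2028 lies within the daylight-saving period (25 March – 26 November), so Irir Province is on daylight time, UTC+07:00.
16:15 Irir Province − 7h = 09:15 UTC.
1 April 2028 is a Saturday, so the first Monday is April 3 and the fourth is April 24.
1 November 2028 is a Wednesday, so the first Friday is November 3 and the third is November 17.
At the standard offset (UTC−07:00), 09:15 UTC − 7h = 02:15 Zelkir standard time.
The standard-time date in Zelkir, 21 November 2028, does not fall between 24 April and 17 November, so daylight saving is not in effect and Zelkir is at UTC−07:00.
09:15 UTC − 7h = 02:15 Zelkir.

02:15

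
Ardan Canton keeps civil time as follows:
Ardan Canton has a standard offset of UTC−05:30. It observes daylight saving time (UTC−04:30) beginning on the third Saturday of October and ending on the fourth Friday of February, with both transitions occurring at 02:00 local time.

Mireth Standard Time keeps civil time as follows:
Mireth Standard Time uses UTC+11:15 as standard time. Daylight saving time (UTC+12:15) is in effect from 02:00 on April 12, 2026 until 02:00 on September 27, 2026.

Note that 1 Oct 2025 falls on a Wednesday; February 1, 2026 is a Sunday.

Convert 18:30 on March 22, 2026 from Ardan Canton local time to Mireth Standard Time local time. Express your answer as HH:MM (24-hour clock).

1 October 2025 is a Wednesday, so the first Saturday is October 4 and the third is October 18.
1 February 2026 is a Sunday, so the first Friday is February 6 and the fourth is February 27.
Daylight saving runs 18 October 2025 – 27 February 2026; March 22, 2026 is outside that window, so Ardan Canton is on standard time at UTC−05:30.
18:30 Ardan Canton + 5h30m = 00:00 UTC (rolling into the next day, 23 March 2026).
At the standard offset (UTC+11:15), 00:00 UTC + 11h15m = 11:15 Mireth Standard Time standard time.
The standard-time date in Mireth Standard Time, March 23, 2026, does not fall between 12 April and 27 September, so daylight saving is not in effect and Mireth Standard Time is at UTC+11:15.
00:00 UTC + 11h15m = 11:15 Mireth Standard Time.

11:15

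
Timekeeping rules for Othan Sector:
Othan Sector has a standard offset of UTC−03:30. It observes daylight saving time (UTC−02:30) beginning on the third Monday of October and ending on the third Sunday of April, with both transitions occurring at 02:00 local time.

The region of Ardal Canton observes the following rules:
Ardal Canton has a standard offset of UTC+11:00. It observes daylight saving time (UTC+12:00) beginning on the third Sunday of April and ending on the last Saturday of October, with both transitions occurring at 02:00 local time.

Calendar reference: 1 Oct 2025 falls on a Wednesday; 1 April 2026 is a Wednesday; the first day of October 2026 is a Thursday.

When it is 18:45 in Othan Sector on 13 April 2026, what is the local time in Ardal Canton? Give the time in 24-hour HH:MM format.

1 October 2025 is a Wednesday, so the first Monday is October 6 and the third is October 20.
1 April 2026 is a Wednesday, so the first Sunday is April 5 and the third is April 19.
Daylight saving runs 20 October 2025 – 19 April 2026; 13 April 2026 is inside that window, so Othan Sector is at UTC−02:30.
18:45 Othan Sector + 2h30m = 21:15 UTC.
1 April 2026 is a Wednesday, so the first Sunday is April 5 and the third is April 19.
1 October 2026 is a Thursday, so Saturdays fall on 3, 10, 17, 24, 31; the last is October 31.
At the standard offset (UTC+11:00), 21:15 UTC + 11h = 08:15 Ardal Canton standard time (rolling into the next day, 14 April 2026).
Daylight saving runs 19 April – 31 October; the standard-time date in Ardal Canton, 14 April 2026, is outside that window, so Ardal Canton is on standard time at UTC+11:00.
21:15 UTC + 11h = 08:15 Ardal Canton (rolling into the next day, 14 April 2026).

08:15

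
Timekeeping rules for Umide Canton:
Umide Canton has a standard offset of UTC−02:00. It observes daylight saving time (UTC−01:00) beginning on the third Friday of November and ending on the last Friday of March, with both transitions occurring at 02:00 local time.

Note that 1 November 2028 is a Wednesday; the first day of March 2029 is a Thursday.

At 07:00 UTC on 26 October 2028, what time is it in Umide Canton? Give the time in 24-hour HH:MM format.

1 November 2028 is a Wednesday, so the first Friday is November 3 and the third is November 17.
1 March 2029 is a Thursday, so Fridays fall on 2, 9, 16, 23, 30; the last is March 30.
At the standard offset (UTC−02:00), 07:00 UTC − 2h = 05:00 Umide Canton standard time.
The standard-time date in Umide Canton, 26 October 2028, is outside the daylight-saving period (17 November 2028 – 30 March 2029), so Umide Canton is on standard time, UTC−02:00.
07:00 UTC − 2h = 05:00 local.

05:00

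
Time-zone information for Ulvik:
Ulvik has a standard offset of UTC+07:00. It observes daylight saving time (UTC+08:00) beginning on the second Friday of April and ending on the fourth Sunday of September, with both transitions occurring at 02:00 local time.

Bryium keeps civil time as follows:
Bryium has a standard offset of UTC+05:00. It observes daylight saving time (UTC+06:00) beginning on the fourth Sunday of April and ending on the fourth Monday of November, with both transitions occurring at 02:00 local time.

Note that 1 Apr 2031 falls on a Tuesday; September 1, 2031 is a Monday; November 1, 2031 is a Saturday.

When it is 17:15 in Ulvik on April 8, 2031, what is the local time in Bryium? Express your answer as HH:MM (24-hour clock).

1 April 2031 is a Tuesday, so the first Friday is April 4 and the second is April 11.
1 September 2031 is a Monday, so the first Sunday is September 7 and the fourth is September 28.
April 8, 2031 does not fall between 11 April and 28 September, so daylight saving is not in effect and Ulvik is at UTC+07:00.
17:15 Ulvik − 7h = 10:15 UTC.
1 April 2031 is a Tuesday, so the first Sunday is April 6 and the fourth is April 27.
1 November 2031 is a Saturday, so the first Monday is November 3 and the fourth is November 24.
At the standard offset (UTC+05:00), 10:15 UTC + 5h = 15:15 Bryium standard time.
Daylight saving runs 27 April – 24 November; the standard-time date in Bryium, April 8, 2031, is outside that window, so Bryium is on standard time at UTC+05:00.
10:15 UTC + 5h = 15:15 Bryium.

15:15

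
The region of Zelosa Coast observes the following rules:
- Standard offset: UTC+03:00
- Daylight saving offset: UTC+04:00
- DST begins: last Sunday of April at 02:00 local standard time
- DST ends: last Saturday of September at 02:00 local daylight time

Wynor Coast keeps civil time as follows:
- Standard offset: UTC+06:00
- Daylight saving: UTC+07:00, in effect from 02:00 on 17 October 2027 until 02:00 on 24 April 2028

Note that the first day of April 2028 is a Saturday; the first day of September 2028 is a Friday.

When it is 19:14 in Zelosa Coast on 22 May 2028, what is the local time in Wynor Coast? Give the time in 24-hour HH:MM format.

1 April 2028 is a Saturday, so Sundays fall on 2, 9, 16, 23, 30; the last is April 30.
1 September 2028 is a Friday, so Saturdays fall on 2, 9, 16, 23, 30; the last is September 30.
22 May 2028 lies within the daylight-saving period (30 April – 30 September), so Zelosa Coast is on daylight time, UTC+04:00.
19:14 Zelosa Coast − 4h = 15:14 UTC.
At the standard offset (UTC+06:00), 15:14 UTC + 6h = 21:14 Wynor Coast standard time.
Daylight saving runs 17 October 2027 – 24 April 2028; the standard-time date in Wynor Coast, 22 May 2028, is outside that window, so Wynor Coast is on standard time at UTC+06:00.
15:14 UTC + 6h = 21:14 Wynor Coast.

21:14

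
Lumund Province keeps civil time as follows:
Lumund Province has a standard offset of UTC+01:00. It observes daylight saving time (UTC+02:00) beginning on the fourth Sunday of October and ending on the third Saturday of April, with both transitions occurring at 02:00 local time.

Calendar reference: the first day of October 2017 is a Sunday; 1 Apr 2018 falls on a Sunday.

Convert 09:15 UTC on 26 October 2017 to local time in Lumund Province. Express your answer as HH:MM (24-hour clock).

1 October 2017 is a Sunday, so the first Sunday is October 1 and the fourth is October 22.
1 April 2018 is a Sunday, so the first Saturday is April 7 and the third is April 21.
At the standard offset (UTC+01:00), 09:15 UTC + 1h = 10:15 Lumund Province standard time.
The standard-time date in Lumund Province, 26 October 2017, falls between 22 October 2017 and 21 April 2018, so daylight saving is in effect and Lumund Province is at UTC+02:00.
09:15 UTC + 2h = 11:15 local.

11:15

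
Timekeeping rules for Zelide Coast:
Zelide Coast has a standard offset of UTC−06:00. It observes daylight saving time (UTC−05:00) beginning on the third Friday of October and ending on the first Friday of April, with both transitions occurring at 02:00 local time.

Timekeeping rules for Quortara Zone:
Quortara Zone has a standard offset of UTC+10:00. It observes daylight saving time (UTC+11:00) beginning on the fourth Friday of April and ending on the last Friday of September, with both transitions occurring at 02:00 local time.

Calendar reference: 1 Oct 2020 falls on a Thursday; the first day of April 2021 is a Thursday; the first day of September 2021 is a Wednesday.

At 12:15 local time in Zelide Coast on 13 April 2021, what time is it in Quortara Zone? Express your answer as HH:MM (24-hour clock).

1 October 2020 is a Thursday, so the first Friday is October 2 and the third is October 16.
1 April 2021 is a Thursday, so the first Friday is April 2.
13 April 2021 does not fall between 16 October 2020 and 2 April 2021, so daylight saving is not in effect and Zelide Coast is at UTC−06:00.
12:15 Zelide Coast + 6h = 18:15 UTC.
1 April 2021 is a Thursday, so the first Friday is April 2 and the fourth is April 23.
1 September 2021 is a Wednesday, so Fridays fall on 3, 10, 17, 24; the last is September 24.
At the standard offset (UTC+10:00), 18:15 UTC + 10h = 04:15 Quortara Zone standard time (rolling into the next day, 14 April 2021).
Daylight saving runs 23 April – 24 September; the standard-time date in Quortara Zone, 14 April 2021, is outside that window, so Quortara Zone is on standard time at UTC+10:00.
18:15 UTC + 10h = 04:15 Quortara Zone (rolling into the next day, 14 April 2021).

04:15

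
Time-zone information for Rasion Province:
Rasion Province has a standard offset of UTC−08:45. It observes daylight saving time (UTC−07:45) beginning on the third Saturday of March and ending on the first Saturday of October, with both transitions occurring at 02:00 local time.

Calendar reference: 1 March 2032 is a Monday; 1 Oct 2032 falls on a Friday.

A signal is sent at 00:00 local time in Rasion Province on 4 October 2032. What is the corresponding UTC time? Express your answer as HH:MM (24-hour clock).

08:45

1 March 2032 is a Monday, so the first Saturday is March 6 and the third is March 20.
1 October 2032 is a Friday, so the first Saturday is October 2.
4 October 2032 is outside the daylight-saving period (20 March – 2 October), so Rasion Province is on standard time, UTC−08:45.
00:00 local + 8h45m = 08:45 UTC.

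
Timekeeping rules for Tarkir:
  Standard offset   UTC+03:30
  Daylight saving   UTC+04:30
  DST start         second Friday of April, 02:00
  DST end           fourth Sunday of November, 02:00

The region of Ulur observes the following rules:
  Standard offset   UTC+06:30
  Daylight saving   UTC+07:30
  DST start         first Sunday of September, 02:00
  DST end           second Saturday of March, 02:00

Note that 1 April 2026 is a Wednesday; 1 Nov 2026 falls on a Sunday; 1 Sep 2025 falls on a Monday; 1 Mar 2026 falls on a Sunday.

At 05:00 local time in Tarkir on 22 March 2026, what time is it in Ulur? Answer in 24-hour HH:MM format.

08:00

1 April 2026 is a Wednesday, so the first Friday is April 3 and the second is April 10.
1 November 2026 is a Sunday, so the first Sunday is November 1 and the fourth is November 22.
22 March 2026 is outside the daylight-saving period (10 April – 22 November), so Tarkir is on standard time, UTC+03:30.
05:00 Tarkir − 3h30m = 01:30 UTC.
1 September 2025 is a Monday, so the first Sunday is September 7.
1 March 2026 is a Sunday, so the first Saturday is March 7 and the second is March 14.
At the standard offset (UTC+06:30), 01:30 UTC + 6h30m = 08:00 Ulur standard time.
The standard-time date in Ulur, 22 March 2026, is outside the daylight-saving period (7 September 2025 – 14 March 2026), so Ulur is on standard time, UTC+06:30.
01:30 UTC + 6h30m = 08:00 Ulur.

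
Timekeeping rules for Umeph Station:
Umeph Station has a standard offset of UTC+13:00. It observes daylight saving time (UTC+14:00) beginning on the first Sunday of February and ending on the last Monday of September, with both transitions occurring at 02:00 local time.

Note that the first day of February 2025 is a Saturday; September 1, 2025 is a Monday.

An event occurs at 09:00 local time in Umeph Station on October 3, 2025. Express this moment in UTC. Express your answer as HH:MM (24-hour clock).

1 February 2025 is a Saturday, so the first Sunday is February 2.
1 September 2025 is a Monday, so Mondays fall on 1, 8, 15, 22, 29; the last is September 29.
October 3, 2025 does not fall between 2 February and 29 September, so daylight saving is not in effect and Umeph Station is at UTC+13:00.
09:00 local − 13h = 20:00 UTC (rolling into the previous day, 2 October 2025).

20:00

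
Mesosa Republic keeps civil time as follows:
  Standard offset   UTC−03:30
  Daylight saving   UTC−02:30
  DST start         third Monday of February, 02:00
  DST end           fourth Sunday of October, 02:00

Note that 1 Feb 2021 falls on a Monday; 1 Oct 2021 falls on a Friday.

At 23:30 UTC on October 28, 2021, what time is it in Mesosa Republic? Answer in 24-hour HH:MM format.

1 February 2021 is a Monday, so the first Monday is February 1 and the third is February 15.
1 October 2021 is a Friday, so the first Sunday is October 3 and the fourth is October 24.
At the standard offset (UTC−03:30), 23:30 UTC − 3h30m = 20:00 Mesosa Republic standard time.
The standard-time date in Mesosa Republic, October 28, 2021, is outside the daylight-saving period (15 February – 24 October), so Mesosa Republic is on standard time, UTC−03:30.
23:30 UTC − 3h30m = 20:00 local.

20:00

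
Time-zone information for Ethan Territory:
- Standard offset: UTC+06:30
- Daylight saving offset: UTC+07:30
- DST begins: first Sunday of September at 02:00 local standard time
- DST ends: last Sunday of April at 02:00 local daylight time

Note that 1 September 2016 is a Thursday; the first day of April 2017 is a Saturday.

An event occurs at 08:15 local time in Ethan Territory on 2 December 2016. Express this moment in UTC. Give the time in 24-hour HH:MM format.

00:45

1 September 2016 is a Thursday, so the first Sunday is September 4.
1 April 2017 is a Saturday, so Sundays fall on 2, 9, 16, 23, 30; the last is April 30.
Daylight saving runs 4 September 2016 – 30 April 2017; 2 December 2016 is inside that window, so Ethan Territory is at UTC+07:30.
08:15 local − 7h30m = 00:45 UTC.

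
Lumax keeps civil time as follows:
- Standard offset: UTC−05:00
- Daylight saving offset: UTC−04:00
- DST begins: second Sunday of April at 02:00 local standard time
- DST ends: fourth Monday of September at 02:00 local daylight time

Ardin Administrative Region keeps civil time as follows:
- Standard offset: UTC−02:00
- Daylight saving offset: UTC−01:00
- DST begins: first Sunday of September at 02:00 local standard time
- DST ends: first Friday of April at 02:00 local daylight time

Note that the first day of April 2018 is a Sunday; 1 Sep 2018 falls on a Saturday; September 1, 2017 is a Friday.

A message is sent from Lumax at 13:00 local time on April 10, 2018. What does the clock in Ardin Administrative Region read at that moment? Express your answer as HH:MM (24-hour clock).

1 April 2018 is a Sunday, so the first Sunday is April 1 and the second is April 8.
1 September 2018 is a Saturday, so the first Monday is September 3 and the fourth is September 24.
Daylight saving runs 8 April – 24 September; April 10, 2018 is inside that window, so Lumax is at UTC−04:00.
13:00 Lumax + 4h = 17:00 UTC.
1 September 2017 is a Friday, so the first Sunday is September 3.
1 April 2018 is a Sunday, so the first Friday is April 6.
At the standard offset (UTC−02:00), 17:00 UTC − 2h = 15:00 Ardin Administrative Region standard time.
The standard-time date in Ardin Administrative Region, April 10, 2018, does not fall between 3 September 2017 and 6 April 2018, so daylight saving is not in effect and Ardin Administrative Region is at UTC−02:00.
17:00 UTC − 2h = 15:00 Ardin Administrative Region.

15:00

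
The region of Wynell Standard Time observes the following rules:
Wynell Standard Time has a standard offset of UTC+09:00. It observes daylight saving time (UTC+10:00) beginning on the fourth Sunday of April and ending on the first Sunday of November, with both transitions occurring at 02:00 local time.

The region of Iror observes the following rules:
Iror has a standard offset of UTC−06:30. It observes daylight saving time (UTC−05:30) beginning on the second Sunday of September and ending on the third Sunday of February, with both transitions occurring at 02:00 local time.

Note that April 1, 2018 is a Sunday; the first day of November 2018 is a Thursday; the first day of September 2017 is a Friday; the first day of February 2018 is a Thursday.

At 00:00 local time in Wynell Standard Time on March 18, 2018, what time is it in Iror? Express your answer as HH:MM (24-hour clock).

1 April 2018 is a Sunday, so the first Sunday is April 1 and the fourth is April 22.
1 November 2018 is a Thursday, so the first Sunday is November 4.
Daylight saving runs 22 April – 4 November; March 18, 2018 is outside that window, so Wynell Standard Time is on standard time at UTC+09:00.
00:00 Wynell Standard Time − 9h = 15:00 UTC (rolling into the previous day, 17 March 2018).
1 September 2017 is a Friday, so the first Sunday is September 3 and the second is September 10.
1 February 2018 is a Thursday, so the first Sunday is February 4 and the third is February 18.
At the standard offset (UTC−06:30), 15:00 UTC − 6h30m = 08:30 Iror standard time.
The standard-time date in Iror, March 17, 2018, does not fall between 10 September 2017 and 18 February 2018, so daylight saving is not in effect and Iror is at UTC−06:30.
15:00 UTC − 6h30m = 08:30 Iror.

08:30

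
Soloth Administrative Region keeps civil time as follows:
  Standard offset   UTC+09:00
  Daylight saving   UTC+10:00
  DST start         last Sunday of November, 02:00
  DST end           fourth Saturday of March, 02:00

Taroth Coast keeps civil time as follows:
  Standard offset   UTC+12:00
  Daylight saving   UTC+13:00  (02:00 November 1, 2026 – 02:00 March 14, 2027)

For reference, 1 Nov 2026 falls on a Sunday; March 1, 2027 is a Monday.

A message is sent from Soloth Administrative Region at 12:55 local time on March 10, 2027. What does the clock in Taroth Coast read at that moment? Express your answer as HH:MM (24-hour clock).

1 November 2026 is a Sunday, so Sundays fall on 1, 8, 15, 22, 29; the last is November 29.
1 March 2027 is a Monday, so the first Saturday is March 6 and the fourth is March 27.
March 10, 2027 lies within the daylight-saving period (29 November 2026 – 27 March 2027), so Soloth Administrative Region is on daylight time, UTC+10:00.
12:55 Soloth Administrative Region − 10h = 02:55 UTC.
At the standard offset (UTC+12:00), 02:55 UTC + 12h = 14:55 Taroth Coast standard time.
Daylight saving runs 1 November 2026 – 14 March 2027; the standard-time date in Taroth Coast, March 10, 2027, is inside that window, so Taroth Coast is at UTC+13:00.
02:55 UTC + 13h = 15:55 Taroth Coast.

15:55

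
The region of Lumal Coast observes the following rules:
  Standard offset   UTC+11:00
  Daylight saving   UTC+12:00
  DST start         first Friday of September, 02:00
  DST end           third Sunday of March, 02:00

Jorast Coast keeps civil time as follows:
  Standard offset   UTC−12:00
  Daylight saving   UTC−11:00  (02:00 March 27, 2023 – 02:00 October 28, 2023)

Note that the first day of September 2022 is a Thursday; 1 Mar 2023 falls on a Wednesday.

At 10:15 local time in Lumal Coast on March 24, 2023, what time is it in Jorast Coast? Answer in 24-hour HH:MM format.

11:15

1 September 2022 is a Thursday, so the first Friday is September 2.
1 March 2023 is a Wednesday, so the first Sunday is March 5 and the third is March 19.
March 24, 2023 does not fall between 2 September 2022 and 19 March 2023, so daylight saving is not in effect and Lumal Coast is at UTC+11:00.
10:15 Lumal Coast − 11h = 23:15 UTC (rolling into the previous day, 23 March 2023).
At the standard offset (UTC−12:00), 23:15 UTC − 12h = 11:15 Jorast Coast standard time.
Daylight saving runs 27 March – 28 October; the standard-time date in Jorast Coast, March 23, 2023, is outside that window, so Jorast Coast is on standard time at UTC−12:00.
23:15 UTC − 12h = 11:15 Jorast Coast.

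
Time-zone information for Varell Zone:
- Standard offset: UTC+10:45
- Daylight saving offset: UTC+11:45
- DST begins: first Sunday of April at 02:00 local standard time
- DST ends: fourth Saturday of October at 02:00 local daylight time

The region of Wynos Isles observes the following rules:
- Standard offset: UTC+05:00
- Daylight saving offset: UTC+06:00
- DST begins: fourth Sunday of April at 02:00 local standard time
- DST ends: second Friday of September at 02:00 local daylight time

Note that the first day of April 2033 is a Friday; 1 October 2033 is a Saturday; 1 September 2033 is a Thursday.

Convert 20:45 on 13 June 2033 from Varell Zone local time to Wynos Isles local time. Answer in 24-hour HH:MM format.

15:00

1 April 2033 is a Friday, so the first Sunday is April 3.
1 October 2033 is a Saturday, so the first Saturday is October 1 and the fourth is October 22.
13 June 2033 falls between 3 April and 22 October, so daylight saving is in effect and Varell Zone is at UTC+11:45.
20:45 Varell Zone − 11h45m = 09:00 UTC.
1 April 2033 is a Friday, so the first Sunday is April 3 and the fourth is April 24.
1 September 2033 is a Thursday, so the first Friday is September 2 and the second is September 9.
At the standard offset (UTC+05:00), 09:00 UTC + 5h = 14:00 Wynos Isles standard time.
The standard-time date in Wynos Isles, 13 June 2033, lies within the daylight-saving period (24 April – 9 September), so Wynos Isles is on daylight time, UTC+06:00.
09:00 UTC + 6h = 15:00 Wynos Isles.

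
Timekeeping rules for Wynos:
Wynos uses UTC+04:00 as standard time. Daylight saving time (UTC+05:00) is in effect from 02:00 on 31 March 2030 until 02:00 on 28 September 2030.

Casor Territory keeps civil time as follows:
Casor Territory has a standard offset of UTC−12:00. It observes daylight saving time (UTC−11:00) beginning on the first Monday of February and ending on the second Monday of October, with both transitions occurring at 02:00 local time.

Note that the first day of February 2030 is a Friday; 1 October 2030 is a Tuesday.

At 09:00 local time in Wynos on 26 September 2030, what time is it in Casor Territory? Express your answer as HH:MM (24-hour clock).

26 September 2030 lies within the daylight-saving period (31 March – 28 September), so Wynos is on daylight time, UTC+05:00.
09:00 Wynos − 5h = 04:00 UTC.
1 February 2030 is a Friday, so the first Monday is February 4.
1 October 2030 is a Tuesday, so the first Monday is October 7 and the second is October 14.
At the standard offset (UTC−12:00), 04:00 UTC − 12h = 16:00 Casor Territory standard time (rolling into the previous day, 25 September 2030).
The standard-time date in Casor Territory, 25 September 2030, lies within the daylight-saving period (4 February – 14 October), so Casor Territory is on daylight time, UTC−11:00.
04:00 UTC − 11h = 17:00 Casor Territory (rolling into the previous day, 25 September 2030).

17:00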